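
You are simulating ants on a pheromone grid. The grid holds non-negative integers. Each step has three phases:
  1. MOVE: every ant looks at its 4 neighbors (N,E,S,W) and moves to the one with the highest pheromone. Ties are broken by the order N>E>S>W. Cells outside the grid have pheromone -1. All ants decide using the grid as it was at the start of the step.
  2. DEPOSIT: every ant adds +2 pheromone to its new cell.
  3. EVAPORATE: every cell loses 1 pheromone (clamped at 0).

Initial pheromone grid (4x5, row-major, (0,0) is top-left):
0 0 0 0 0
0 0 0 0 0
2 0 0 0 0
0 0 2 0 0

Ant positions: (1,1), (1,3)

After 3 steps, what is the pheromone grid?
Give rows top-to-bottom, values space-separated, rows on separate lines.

After step 1: ants at (0,1),(0,3)
  0 1 0 1 0
  0 0 0 0 0
  1 0 0 0 0
  0 0 1 0 0
After step 2: ants at (0,2),(0,4)
  0 0 1 0 1
  0 0 0 0 0
  0 0 0 0 0
  0 0 0 0 0
After step 3: ants at (0,3),(1,4)
  0 0 0 1 0
  0 0 0 0 1
  0 0 0 0 0
  0 0 0 0 0

0 0 0 1 0
0 0 0 0 1
0 0 0 0 0
0 0 0 0 0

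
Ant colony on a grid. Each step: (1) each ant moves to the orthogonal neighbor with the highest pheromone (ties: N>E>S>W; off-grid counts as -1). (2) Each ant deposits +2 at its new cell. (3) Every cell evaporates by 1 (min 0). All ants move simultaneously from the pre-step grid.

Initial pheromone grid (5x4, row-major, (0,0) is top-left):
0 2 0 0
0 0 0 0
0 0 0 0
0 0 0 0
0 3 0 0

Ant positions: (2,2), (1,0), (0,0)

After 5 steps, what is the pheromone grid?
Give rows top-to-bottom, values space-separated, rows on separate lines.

After step 1: ants at (1,2),(0,0),(0,1)
  1 3 0 0
  0 0 1 0
  0 0 0 0
  0 0 0 0
  0 2 0 0
After step 2: ants at (0,2),(0,1),(0,0)
  2 4 1 0
  0 0 0 0
  0 0 0 0
  0 0 0 0
  0 1 0 0
After step 3: ants at (0,1),(0,0),(0,1)
  3 7 0 0
  0 0 0 0
  0 0 0 0
  0 0 0 0
  0 0 0 0
After step 4: ants at (0,0),(0,1),(0,0)
  6 8 0 0
  0 0 0 0
  0 0 0 0
  0 0 0 0
  0 0 0 0
After step 5: ants at (0,1),(0,0),(0,1)
  7 11 0 0
  0 0 0 0
  0 0 0 0
  0 0 0 0
  0 0 0 0

7 11 0 0
0 0 0 0
0 0 0 0
0 0 0 0
0 0 0 0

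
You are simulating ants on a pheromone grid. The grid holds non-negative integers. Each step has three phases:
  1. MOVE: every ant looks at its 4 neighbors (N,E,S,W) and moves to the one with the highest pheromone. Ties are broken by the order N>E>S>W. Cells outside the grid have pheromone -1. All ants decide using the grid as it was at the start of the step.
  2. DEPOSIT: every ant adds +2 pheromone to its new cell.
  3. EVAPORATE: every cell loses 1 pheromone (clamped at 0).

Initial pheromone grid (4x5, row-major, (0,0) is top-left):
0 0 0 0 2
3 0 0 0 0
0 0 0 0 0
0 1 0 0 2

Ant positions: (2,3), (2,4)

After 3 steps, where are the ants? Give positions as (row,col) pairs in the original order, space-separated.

Step 1: ant0:(2,3)->N->(1,3) | ant1:(2,4)->S->(3,4)
  grid max=3 at (3,4)
Step 2: ant0:(1,3)->N->(0,3) | ant1:(3,4)->N->(2,4)
  grid max=2 at (3,4)
Step 3: ant0:(0,3)->E->(0,4) | ant1:(2,4)->S->(3,4)
  grid max=3 at (3,4)

(0,4) (3,4)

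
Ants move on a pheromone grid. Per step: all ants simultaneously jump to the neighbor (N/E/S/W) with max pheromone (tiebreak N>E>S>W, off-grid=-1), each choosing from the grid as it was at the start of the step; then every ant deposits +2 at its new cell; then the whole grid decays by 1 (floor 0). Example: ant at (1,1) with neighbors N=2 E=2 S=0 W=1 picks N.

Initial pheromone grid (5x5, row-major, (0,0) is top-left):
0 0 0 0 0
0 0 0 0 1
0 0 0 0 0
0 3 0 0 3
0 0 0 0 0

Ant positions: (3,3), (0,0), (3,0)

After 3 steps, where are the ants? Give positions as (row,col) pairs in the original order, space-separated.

Step 1: ant0:(3,3)->E->(3,4) | ant1:(0,0)->E->(0,1) | ant2:(3,0)->E->(3,1)
  grid max=4 at (3,1)
Step 2: ant0:(3,4)->N->(2,4) | ant1:(0,1)->E->(0,2) | ant2:(3,1)->N->(2,1)
  grid max=3 at (3,1)
Step 3: ant0:(2,4)->S->(3,4) | ant1:(0,2)->E->(0,3) | ant2:(2,1)->S->(3,1)
  grid max=4 at (3,1)

(3,4) (0,3) (3,1)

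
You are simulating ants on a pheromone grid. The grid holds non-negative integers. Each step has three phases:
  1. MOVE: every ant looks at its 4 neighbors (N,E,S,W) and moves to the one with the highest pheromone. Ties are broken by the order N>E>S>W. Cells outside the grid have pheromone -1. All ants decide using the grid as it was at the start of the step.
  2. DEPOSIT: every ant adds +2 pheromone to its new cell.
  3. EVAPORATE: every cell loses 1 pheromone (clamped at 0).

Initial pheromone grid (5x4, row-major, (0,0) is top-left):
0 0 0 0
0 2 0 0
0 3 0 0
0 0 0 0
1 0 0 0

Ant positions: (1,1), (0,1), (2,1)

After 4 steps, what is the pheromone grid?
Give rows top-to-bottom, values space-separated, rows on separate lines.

After step 1: ants at (2,1),(1,1),(1,1)
  0 0 0 0
  0 5 0 0
  0 4 0 0
  0 0 0 0
  0 0 0 0
After step 2: ants at (1,1),(2,1),(2,1)
  0 0 0 0
  0 6 0 0
  0 7 0 0
  0 0 0 0
  0 0 0 0
After step 3: ants at (2,1),(1,1),(1,1)
  0 0 0 0
  0 9 0 0
  0 8 0 0
  0 0 0 0
  0 0 0 0
After step 4: ants at (1,1),(2,1),(2,1)
  0 0 0 0
  0 10 0 0
  0 11 0 0
  0 0 0 0
  0 0 0 0

0 0 0 0
0 10 0 0
0 11 0 0
0 0 0 0
0 0 0 0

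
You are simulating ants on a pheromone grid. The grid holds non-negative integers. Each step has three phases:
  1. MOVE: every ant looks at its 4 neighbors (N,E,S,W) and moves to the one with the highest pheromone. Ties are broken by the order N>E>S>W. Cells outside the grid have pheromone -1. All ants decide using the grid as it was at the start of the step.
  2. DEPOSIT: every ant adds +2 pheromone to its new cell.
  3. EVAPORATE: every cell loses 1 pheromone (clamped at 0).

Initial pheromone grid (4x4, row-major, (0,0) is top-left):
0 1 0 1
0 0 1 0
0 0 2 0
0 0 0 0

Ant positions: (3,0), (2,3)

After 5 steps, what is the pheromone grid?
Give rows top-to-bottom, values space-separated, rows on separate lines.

After step 1: ants at (2,0),(2,2)
  0 0 0 0
  0 0 0 0
  1 0 3 0
  0 0 0 0
After step 2: ants at (1,0),(1,2)
  0 0 0 0
  1 0 1 0
  0 0 2 0
  0 0 0 0
After step 3: ants at (0,0),(2,2)
  1 0 0 0
  0 0 0 0
  0 0 3 0
  0 0 0 0
After step 4: ants at (0,1),(1,2)
  0 1 0 0
  0 0 1 0
  0 0 2 0
  0 0 0 0
After step 5: ants at (0,2),(2,2)
  0 0 1 0
  0 0 0 0
  0 0 3 0
  0 0 0 0

0 0 1 0
0 0 0 0
0 0 3 0
0 0 0 0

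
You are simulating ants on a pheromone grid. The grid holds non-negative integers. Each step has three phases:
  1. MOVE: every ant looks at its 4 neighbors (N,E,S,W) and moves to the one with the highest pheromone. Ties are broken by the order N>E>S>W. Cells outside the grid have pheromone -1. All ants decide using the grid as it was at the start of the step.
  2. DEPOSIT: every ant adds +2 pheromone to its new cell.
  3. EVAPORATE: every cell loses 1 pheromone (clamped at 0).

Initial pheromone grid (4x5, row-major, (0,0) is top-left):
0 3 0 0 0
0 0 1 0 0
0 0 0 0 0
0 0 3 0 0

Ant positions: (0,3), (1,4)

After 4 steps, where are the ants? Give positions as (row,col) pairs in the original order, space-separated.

Step 1: ant0:(0,3)->E->(0,4) | ant1:(1,4)->N->(0,4)
  grid max=3 at (0,4)
Step 2: ant0:(0,4)->S->(1,4) | ant1:(0,4)->S->(1,4)
  grid max=3 at (1,4)
Step 3: ant0:(1,4)->N->(0,4) | ant1:(1,4)->N->(0,4)
  grid max=5 at (0,4)
Step 4: ant0:(0,4)->S->(1,4) | ant1:(0,4)->S->(1,4)
  grid max=5 at (1,4)

(1,4) (1,4)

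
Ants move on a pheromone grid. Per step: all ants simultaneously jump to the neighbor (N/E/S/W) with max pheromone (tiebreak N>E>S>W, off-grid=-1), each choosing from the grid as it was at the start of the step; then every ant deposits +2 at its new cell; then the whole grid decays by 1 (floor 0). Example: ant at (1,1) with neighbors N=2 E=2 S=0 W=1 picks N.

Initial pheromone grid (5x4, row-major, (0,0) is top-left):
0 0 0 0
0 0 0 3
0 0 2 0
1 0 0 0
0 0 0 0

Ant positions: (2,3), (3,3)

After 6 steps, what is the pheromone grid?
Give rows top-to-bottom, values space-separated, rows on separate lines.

After step 1: ants at (1,3),(2,3)
  0 0 0 0
  0 0 0 4
  0 0 1 1
  0 0 0 0
  0 0 0 0
After step 2: ants at (2,3),(1,3)
  0 0 0 0
  0 0 0 5
  0 0 0 2
  0 0 0 0
  0 0 0 0
After step 3: ants at (1,3),(2,3)
  0 0 0 0
  0 0 0 6
  0 0 0 3
  0 0 0 0
  0 0 0 0
After step 4: ants at (2,3),(1,3)
  0 0 0 0
  0 0 0 7
  0 0 0 4
  0 0 0 0
  0 0 0 0
After step 5: ants at (1,3),(2,3)
  0 0 0 0
  0 0 0 8
  0 0 0 5
  0 0 0 0
  0 0 0 0
After step 6: ants at (2,3),(1,3)
  0 0 0 0
  0 0 0 9
  0 0 0 6
  0 0 0 0
  0 0 0 0

0 0 0 0
0 0 0 9
0 0 0 6
0 0 0 0
0 0 0 0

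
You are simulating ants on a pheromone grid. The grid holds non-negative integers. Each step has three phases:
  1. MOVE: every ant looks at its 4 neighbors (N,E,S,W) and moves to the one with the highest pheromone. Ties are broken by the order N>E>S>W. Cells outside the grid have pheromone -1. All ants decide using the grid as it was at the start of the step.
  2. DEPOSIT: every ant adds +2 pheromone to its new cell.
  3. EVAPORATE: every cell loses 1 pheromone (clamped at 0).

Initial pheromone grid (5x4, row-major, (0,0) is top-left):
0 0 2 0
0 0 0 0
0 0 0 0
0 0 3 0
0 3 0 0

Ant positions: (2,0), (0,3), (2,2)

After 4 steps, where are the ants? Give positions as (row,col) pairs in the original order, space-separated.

Step 1: ant0:(2,0)->N->(1,0) | ant1:(0,3)->W->(0,2) | ant2:(2,2)->S->(3,2)
  grid max=4 at (3,2)
Step 2: ant0:(1,0)->N->(0,0) | ant1:(0,2)->E->(0,3) | ant2:(3,2)->N->(2,2)
  grid max=3 at (3,2)
Step 3: ant0:(0,0)->E->(0,1) | ant1:(0,3)->W->(0,2) | ant2:(2,2)->S->(3,2)
  grid max=4 at (3,2)
Step 4: ant0:(0,1)->E->(0,2) | ant1:(0,2)->W->(0,1) | ant2:(3,2)->N->(2,2)
  grid max=4 at (0,2)

(0,2) (0,1) (2,2)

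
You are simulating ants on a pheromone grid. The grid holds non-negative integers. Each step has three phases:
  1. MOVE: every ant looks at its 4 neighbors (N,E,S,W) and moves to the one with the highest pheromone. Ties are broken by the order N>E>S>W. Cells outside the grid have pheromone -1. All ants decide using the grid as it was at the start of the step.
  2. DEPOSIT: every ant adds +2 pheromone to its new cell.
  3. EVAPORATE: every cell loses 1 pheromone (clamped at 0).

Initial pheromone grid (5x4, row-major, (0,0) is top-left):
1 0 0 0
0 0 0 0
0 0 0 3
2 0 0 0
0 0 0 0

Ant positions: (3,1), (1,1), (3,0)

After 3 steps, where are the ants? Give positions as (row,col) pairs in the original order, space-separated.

Step 1: ant0:(3,1)->W->(3,0) | ant1:(1,1)->N->(0,1) | ant2:(3,0)->N->(2,0)
  grid max=3 at (3,0)
Step 2: ant0:(3,0)->N->(2,0) | ant1:(0,1)->E->(0,2) | ant2:(2,0)->S->(3,0)
  grid max=4 at (3,0)
Step 3: ant0:(2,0)->S->(3,0) | ant1:(0,2)->E->(0,3) | ant2:(3,0)->N->(2,0)
  grid max=5 at (3,0)

(3,0) (0,3) (2,0)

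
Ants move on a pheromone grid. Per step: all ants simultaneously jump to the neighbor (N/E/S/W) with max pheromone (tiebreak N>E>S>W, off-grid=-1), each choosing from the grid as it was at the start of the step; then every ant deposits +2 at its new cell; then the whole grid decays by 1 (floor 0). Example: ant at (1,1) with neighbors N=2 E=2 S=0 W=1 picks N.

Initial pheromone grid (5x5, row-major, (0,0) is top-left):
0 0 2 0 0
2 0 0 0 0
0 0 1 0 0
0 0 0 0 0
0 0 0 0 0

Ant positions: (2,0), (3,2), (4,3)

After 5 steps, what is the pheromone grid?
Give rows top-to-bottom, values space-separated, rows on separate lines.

After step 1: ants at (1,0),(2,2),(3,3)
  0 0 1 0 0
  3 0 0 0 0
  0 0 2 0 0
  0 0 0 1 0
  0 0 0 0 0
After step 2: ants at (0,0),(1,2),(2,3)
  1 0 0 0 0
  2 0 1 0 0
  0 0 1 1 0
  0 0 0 0 0
  0 0 0 0 0
After step 3: ants at (1,0),(2,2),(2,2)
  0 0 0 0 0
  3 0 0 0 0
  0 0 4 0 0
  0 0 0 0 0
  0 0 0 0 0
After step 4: ants at (0,0),(1,2),(1,2)
  1 0 0 0 0
  2 0 3 0 0
  0 0 3 0 0
  0 0 0 0 0
  0 0 0 0 0
After step 5: ants at (1,0),(2,2),(2,2)
  0 0 0 0 0
  3 0 2 0 0
  0 0 6 0 0
  0 0 0 0 0
  0 0 0 0 0

0 0 0 0 0
3 0 2 0 0
0 0 6 0 0
0 0 0 0 0
0 0 0 0 0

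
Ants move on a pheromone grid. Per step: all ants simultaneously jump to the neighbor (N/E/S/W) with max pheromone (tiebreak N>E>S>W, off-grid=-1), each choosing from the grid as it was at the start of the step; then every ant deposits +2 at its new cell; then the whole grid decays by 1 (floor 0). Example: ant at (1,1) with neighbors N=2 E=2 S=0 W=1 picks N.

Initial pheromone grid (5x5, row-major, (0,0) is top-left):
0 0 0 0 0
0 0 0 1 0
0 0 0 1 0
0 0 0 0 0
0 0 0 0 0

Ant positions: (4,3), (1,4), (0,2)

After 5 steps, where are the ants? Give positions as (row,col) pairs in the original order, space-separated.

Step 1: ant0:(4,3)->N->(3,3) | ant1:(1,4)->W->(1,3) | ant2:(0,2)->E->(0,3)
  grid max=2 at (1,3)
Step 2: ant0:(3,3)->N->(2,3) | ant1:(1,3)->N->(0,3) | ant2:(0,3)->S->(1,3)
  grid max=3 at (1,3)
Step 3: ant0:(2,3)->N->(1,3) | ant1:(0,3)->S->(1,3) | ant2:(1,3)->N->(0,3)
  grid max=6 at (1,3)
Step 4: ant0:(1,3)->N->(0,3) | ant1:(1,3)->N->(0,3) | ant2:(0,3)->S->(1,3)
  grid max=7 at (1,3)
Step 5: ant0:(0,3)->S->(1,3) | ant1:(0,3)->S->(1,3) | ant2:(1,3)->N->(0,3)
  grid max=10 at (1,3)

(1,3) (1,3) (0,3)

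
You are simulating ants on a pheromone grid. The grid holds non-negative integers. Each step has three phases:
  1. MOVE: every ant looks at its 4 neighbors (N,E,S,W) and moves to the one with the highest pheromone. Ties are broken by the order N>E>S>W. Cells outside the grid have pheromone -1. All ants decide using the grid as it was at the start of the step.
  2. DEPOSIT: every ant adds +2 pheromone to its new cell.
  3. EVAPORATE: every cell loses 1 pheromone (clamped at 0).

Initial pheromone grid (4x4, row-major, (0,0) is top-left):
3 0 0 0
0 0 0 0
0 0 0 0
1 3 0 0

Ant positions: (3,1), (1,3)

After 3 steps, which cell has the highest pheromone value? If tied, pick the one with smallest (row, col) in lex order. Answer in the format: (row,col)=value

Step 1: ant0:(3,1)->W->(3,0) | ant1:(1,3)->N->(0,3)
  grid max=2 at (0,0)
Step 2: ant0:(3,0)->E->(3,1) | ant1:(0,3)->S->(1,3)
  grid max=3 at (3,1)
Step 3: ant0:(3,1)->W->(3,0) | ant1:(1,3)->N->(0,3)
  grid max=2 at (3,0)
Final grid:
  0 0 0 1
  0 0 0 0
  0 0 0 0
  2 2 0 0
Max pheromone 2 at (3,0)

Answer: (3,0)=2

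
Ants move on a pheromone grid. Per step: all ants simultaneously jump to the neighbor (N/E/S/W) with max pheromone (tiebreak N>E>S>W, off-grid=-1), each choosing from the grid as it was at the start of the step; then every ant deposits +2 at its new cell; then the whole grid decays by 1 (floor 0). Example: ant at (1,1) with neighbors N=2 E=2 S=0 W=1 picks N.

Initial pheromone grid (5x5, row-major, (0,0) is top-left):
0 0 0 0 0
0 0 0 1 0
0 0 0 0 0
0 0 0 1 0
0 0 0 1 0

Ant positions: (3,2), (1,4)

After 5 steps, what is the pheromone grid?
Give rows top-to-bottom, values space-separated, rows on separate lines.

After step 1: ants at (3,3),(1,3)
  0 0 0 0 0
  0 0 0 2 0
  0 0 0 0 0
  0 0 0 2 0
  0 0 0 0 0
After step 2: ants at (2,3),(0,3)
  0 0 0 1 0
  0 0 0 1 0
  0 0 0 1 0
  0 0 0 1 0
  0 0 0 0 0
After step 3: ants at (1,3),(1,3)
  0 0 0 0 0
  0 0 0 4 0
  0 0 0 0 0
  0 0 0 0 0
  0 0 0 0 0
After step 4: ants at (0,3),(0,3)
  0 0 0 3 0
  0 0 0 3 0
  0 0 0 0 0
  0 0 0 0 0
  0 0 0 0 0
After step 5: ants at (1,3),(1,3)
  0 0 0 2 0
  0 0 0 6 0
  0 0 0 0 0
  0 0 0 0 0
  0 0 0 0 0

0 0 0 2 0
0 0 0 6 0
0 0 0 0 0
0 0 0 0 0
0 0 0 0 0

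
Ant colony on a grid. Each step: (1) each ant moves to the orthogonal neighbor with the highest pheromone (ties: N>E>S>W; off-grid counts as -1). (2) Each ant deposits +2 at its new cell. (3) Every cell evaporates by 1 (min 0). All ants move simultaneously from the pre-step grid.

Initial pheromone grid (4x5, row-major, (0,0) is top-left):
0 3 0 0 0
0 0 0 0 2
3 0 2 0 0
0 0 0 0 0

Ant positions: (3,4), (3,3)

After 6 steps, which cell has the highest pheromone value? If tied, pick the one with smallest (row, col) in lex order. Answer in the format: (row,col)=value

Answer: (1,4)=6

Derivation:
Step 1: ant0:(3,4)->N->(2,4) | ant1:(3,3)->N->(2,3)
  grid max=2 at (0,1)
Step 2: ant0:(2,4)->N->(1,4) | ant1:(2,3)->E->(2,4)
  grid max=2 at (1,4)
Step 3: ant0:(1,4)->S->(2,4) | ant1:(2,4)->N->(1,4)
  grid max=3 at (1,4)
Step 4: ant0:(2,4)->N->(1,4) | ant1:(1,4)->S->(2,4)
  grid max=4 at (1,4)
Step 5: ant0:(1,4)->S->(2,4) | ant1:(2,4)->N->(1,4)
  grid max=5 at (1,4)
Step 6: ant0:(2,4)->N->(1,4) | ant1:(1,4)->S->(2,4)
  grid max=6 at (1,4)
Final grid:
  0 0 0 0 0
  0 0 0 0 6
  0 0 0 0 6
  0 0 0 0 0
Max pheromone 6 at (1,4)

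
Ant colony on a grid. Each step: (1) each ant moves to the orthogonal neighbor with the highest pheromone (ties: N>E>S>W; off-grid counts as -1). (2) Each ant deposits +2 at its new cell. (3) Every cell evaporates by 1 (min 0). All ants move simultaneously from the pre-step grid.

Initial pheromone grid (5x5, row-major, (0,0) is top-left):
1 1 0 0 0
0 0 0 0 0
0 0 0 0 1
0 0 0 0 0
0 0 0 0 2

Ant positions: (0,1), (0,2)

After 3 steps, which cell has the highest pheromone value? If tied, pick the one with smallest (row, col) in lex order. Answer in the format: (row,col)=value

Step 1: ant0:(0,1)->W->(0,0) | ant1:(0,2)->W->(0,1)
  grid max=2 at (0,0)
Step 2: ant0:(0,0)->E->(0,1) | ant1:(0,1)->W->(0,0)
  grid max=3 at (0,0)
Step 3: ant0:(0,1)->W->(0,0) | ant1:(0,0)->E->(0,1)
  grid max=4 at (0,0)
Final grid:
  4 4 0 0 0
  0 0 0 0 0
  0 0 0 0 0
  0 0 0 0 0
  0 0 0 0 0
Max pheromone 4 at (0,0)

Answer: (0,0)=4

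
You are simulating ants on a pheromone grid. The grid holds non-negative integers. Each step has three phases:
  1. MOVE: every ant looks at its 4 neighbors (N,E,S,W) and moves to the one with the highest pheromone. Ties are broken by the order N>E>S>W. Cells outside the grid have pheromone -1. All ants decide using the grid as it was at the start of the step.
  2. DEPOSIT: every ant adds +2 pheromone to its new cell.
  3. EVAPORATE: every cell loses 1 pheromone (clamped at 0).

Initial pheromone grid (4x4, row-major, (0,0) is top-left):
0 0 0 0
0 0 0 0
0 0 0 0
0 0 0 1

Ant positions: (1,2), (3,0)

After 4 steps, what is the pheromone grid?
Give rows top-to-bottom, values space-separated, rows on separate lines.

After step 1: ants at (0,2),(2,0)
  0 0 1 0
  0 0 0 0
  1 0 0 0
  0 0 0 0
After step 2: ants at (0,3),(1,0)
  0 0 0 1
  1 0 0 0
  0 0 0 0
  0 0 0 0
After step 3: ants at (1,3),(0,0)
  1 0 0 0
  0 0 0 1
  0 0 0 0
  0 0 0 0
After step 4: ants at (0,3),(0,1)
  0 1 0 1
  0 0 0 0
  0 0 0 0
  0 0 0 0

0 1 0 1
0 0 0 0
0 0 0 0
0 0 0 0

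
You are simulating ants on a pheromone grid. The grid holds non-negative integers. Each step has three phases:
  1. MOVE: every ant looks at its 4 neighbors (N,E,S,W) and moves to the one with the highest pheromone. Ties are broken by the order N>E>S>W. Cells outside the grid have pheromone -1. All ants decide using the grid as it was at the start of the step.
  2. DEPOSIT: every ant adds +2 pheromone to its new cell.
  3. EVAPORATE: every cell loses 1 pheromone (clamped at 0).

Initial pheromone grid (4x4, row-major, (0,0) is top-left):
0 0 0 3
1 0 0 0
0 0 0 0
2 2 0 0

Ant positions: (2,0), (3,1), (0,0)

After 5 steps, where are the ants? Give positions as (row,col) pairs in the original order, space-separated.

Step 1: ant0:(2,0)->S->(3,0) | ant1:(3,1)->W->(3,0) | ant2:(0,0)->S->(1,0)
  grid max=5 at (3,0)
Step 2: ant0:(3,0)->E->(3,1) | ant1:(3,0)->E->(3,1) | ant2:(1,0)->N->(0,0)
  grid max=4 at (3,0)
Step 3: ant0:(3,1)->W->(3,0) | ant1:(3,1)->W->(3,0) | ant2:(0,0)->S->(1,0)
  grid max=7 at (3,0)
Step 4: ant0:(3,0)->E->(3,1) | ant1:(3,0)->E->(3,1) | ant2:(1,0)->N->(0,0)
  grid max=6 at (3,0)
Step 5: ant0:(3,1)->W->(3,0) | ant1:(3,1)->W->(3,0) | ant2:(0,0)->S->(1,0)
  grid max=9 at (3,0)

(3,0) (3,0) (1,0)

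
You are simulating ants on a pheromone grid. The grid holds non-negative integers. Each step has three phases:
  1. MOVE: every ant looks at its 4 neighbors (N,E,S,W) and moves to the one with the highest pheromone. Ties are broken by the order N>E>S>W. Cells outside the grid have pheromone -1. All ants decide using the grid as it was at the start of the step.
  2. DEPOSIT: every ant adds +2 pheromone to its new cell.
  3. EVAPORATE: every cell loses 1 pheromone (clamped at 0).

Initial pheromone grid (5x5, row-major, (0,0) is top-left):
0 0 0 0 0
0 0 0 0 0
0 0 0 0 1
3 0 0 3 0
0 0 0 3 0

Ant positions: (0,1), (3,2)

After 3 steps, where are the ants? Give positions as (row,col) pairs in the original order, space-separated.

Step 1: ant0:(0,1)->E->(0,2) | ant1:(3,2)->E->(3,3)
  grid max=4 at (3,3)
Step 2: ant0:(0,2)->E->(0,3) | ant1:(3,3)->S->(4,3)
  grid max=3 at (3,3)
Step 3: ant0:(0,3)->E->(0,4) | ant1:(4,3)->N->(3,3)
  grid max=4 at (3,3)

(0,4) (3,3)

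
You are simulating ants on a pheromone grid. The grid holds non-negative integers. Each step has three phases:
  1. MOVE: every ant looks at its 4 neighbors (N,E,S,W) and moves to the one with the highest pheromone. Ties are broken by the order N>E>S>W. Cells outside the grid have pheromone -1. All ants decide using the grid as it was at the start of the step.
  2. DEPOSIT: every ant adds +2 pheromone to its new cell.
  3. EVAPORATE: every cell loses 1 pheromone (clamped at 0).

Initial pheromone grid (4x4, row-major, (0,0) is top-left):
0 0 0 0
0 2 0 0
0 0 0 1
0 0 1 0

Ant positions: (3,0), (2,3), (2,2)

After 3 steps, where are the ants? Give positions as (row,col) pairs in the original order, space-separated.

Step 1: ant0:(3,0)->N->(2,0) | ant1:(2,3)->N->(1,3) | ant2:(2,2)->E->(2,3)
  grid max=2 at (2,3)
Step 2: ant0:(2,0)->N->(1,0) | ant1:(1,3)->S->(2,3) | ant2:(2,3)->N->(1,3)
  grid max=3 at (2,3)
Step 3: ant0:(1,0)->N->(0,0) | ant1:(2,3)->N->(1,3) | ant2:(1,3)->S->(2,3)
  grid max=4 at (2,3)

(0,0) (1,3) (2,3)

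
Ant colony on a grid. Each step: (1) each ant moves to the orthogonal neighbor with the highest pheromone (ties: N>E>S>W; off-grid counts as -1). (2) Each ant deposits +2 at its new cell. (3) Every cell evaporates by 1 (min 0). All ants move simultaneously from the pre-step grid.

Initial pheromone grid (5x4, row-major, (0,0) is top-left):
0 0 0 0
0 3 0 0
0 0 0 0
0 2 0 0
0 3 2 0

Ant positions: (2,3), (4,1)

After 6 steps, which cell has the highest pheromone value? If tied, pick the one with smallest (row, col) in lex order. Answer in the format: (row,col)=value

Answer: (4,1)=3

Derivation:
Step 1: ant0:(2,3)->N->(1,3) | ant1:(4,1)->N->(3,1)
  grid max=3 at (3,1)
Step 2: ant0:(1,3)->N->(0,3) | ant1:(3,1)->S->(4,1)
  grid max=3 at (4,1)
Step 3: ant0:(0,3)->S->(1,3) | ant1:(4,1)->N->(3,1)
  grid max=3 at (3,1)
Step 4: ant0:(1,3)->N->(0,3) | ant1:(3,1)->S->(4,1)
  grid max=3 at (4,1)
Step 5: ant0:(0,3)->S->(1,3) | ant1:(4,1)->N->(3,1)
  grid max=3 at (3,1)
Step 6: ant0:(1,3)->N->(0,3) | ant1:(3,1)->S->(4,1)
  grid max=3 at (4,1)
Final grid:
  0 0 0 1
  0 0 0 0
  0 0 0 0
  0 2 0 0
  0 3 0 0
Max pheromone 3 at (4,1)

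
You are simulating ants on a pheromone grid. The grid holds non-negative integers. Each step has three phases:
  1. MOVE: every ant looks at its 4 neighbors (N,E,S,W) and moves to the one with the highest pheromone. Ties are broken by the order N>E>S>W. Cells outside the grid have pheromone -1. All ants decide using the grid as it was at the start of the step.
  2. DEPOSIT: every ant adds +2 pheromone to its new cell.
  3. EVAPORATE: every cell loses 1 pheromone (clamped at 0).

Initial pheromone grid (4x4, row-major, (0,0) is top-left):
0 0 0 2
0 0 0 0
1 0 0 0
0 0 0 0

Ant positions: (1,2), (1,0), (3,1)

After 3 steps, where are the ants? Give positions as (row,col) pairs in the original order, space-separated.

Step 1: ant0:(1,2)->N->(0,2) | ant1:(1,0)->S->(2,0) | ant2:(3,1)->N->(2,1)
  grid max=2 at (2,0)
Step 2: ant0:(0,2)->E->(0,3) | ant1:(2,0)->E->(2,1) | ant2:(2,1)->W->(2,0)
  grid max=3 at (2,0)
Step 3: ant0:(0,3)->S->(1,3) | ant1:(2,1)->W->(2,0) | ant2:(2,0)->E->(2,1)
  grid max=4 at (2,0)

(1,3) (2,0) (2,1)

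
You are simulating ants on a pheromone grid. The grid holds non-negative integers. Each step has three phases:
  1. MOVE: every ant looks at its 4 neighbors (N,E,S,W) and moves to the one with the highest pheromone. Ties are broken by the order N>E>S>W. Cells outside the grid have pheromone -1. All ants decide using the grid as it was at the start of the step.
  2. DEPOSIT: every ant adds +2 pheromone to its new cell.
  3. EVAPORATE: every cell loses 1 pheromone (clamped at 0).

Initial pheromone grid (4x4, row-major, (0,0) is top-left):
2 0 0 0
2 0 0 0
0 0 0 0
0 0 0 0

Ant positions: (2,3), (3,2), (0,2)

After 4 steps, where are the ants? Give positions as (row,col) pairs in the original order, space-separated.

Step 1: ant0:(2,3)->N->(1,3) | ant1:(3,2)->N->(2,2) | ant2:(0,2)->E->(0,3)
  grid max=1 at (0,0)
Step 2: ant0:(1,3)->N->(0,3) | ant1:(2,2)->N->(1,2) | ant2:(0,3)->S->(1,3)
  grid max=2 at (0,3)
Step 3: ant0:(0,3)->S->(1,3) | ant1:(1,2)->E->(1,3) | ant2:(1,3)->N->(0,3)
  grid max=5 at (1,3)
Step 4: ant0:(1,3)->N->(0,3) | ant1:(1,3)->N->(0,3) | ant2:(0,3)->S->(1,3)
  grid max=6 at (0,3)

(0,3) (0,3) (1,3)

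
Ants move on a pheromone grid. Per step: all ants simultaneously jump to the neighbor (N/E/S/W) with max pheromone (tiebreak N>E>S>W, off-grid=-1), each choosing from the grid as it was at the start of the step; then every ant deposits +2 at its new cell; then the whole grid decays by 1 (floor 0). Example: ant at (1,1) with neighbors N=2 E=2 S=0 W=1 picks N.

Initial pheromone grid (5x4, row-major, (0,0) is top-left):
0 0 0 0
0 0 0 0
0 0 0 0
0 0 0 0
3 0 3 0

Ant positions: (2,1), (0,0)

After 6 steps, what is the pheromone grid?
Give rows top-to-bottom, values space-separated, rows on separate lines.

After step 1: ants at (1,1),(0,1)
  0 1 0 0
  0 1 0 0
  0 0 0 0
  0 0 0 0
  2 0 2 0
After step 2: ants at (0,1),(1,1)
  0 2 0 0
  0 2 0 0
  0 0 0 0
  0 0 0 0
  1 0 1 0
After step 3: ants at (1,1),(0,1)
  0 3 0 0
  0 3 0 0
  0 0 0 0
  0 0 0 0
  0 0 0 0
After step 4: ants at (0,1),(1,1)
  0 4 0 0
  0 4 0 0
  0 0 0 0
  0 0 0 0
  0 0 0 0
After step 5: ants at (1,1),(0,1)
  0 5 0 0
  0 5 0 0
  0 0 0 0
  0 0 0 0
  0 0 0 0
After step 6: ants at (0,1),(1,1)
  0 6 0 0
  0 6 0 0
  0 0 0 0
  0 0 0 0
  0 0 0 0

0 6 0 0
0 6 0 0
0 0 0 0
0 0 0 0
0 0 0 0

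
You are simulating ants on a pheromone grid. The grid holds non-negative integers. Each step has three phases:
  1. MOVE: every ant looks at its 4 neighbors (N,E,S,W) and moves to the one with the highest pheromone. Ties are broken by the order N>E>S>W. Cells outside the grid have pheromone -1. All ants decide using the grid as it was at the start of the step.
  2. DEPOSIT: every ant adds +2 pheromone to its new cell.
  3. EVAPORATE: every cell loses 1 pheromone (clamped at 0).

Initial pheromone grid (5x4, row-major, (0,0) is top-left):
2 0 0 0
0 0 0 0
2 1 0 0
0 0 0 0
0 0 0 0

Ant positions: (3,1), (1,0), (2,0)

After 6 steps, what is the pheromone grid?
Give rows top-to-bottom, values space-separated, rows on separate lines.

After step 1: ants at (2,1),(0,0),(2,1)
  3 0 0 0
  0 0 0 0
  1 4 0 0
  0 0 0 0
  0 0 0 0
After step 2: ants at (2,0),(0,1),(2,0)
  2 1 0 0
  0 0 0 0
  4 3 0 0
  0 0 0 0
  0 0 0 0
After step 3: ants at (2,1),(0,0),(2,1)
  3 0 0 0
  0 0 0 0
  3 6 0 0
  0 0 0 0
  0 0 0 0
After step 4: ants at (2,0),(0,1),(2,0)
  2 1 0 0
  0 0 0 0
  6 5 0 0
  0 0 0 0
  0 0 0 0
After step 5: ants at (2,1),(0,0),(2,1)
  3 0 0 0
  0 0 0 0
  5 8 0 0
  0 0 0 0
  0 0 0 0
After step 6: ants at (2,0),(0,1),(2,0)
  2 1 0 0
  0 0 0 0
  8 7 0 0
  0 0 0 0
  0 0 0 0

2 1 0 0
0 0 0 0
8 7 0 0
0 0 0 0
0 0 0 0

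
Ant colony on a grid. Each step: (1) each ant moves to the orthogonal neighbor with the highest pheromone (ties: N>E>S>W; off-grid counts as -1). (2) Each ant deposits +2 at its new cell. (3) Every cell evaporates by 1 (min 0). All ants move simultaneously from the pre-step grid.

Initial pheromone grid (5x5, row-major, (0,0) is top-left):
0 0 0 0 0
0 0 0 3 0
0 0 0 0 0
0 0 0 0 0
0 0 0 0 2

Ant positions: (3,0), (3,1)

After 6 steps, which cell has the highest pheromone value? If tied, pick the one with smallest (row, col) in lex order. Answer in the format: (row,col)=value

Step 1: ant0:(3,0)->N->(2,0) | ant1:(3,1)->N->(2,1)
  grid max=2 at (1,3)
Step 2: ant0:(2,0)->E->(2,1) | ant1:(2,1)->W->(2,0)
  grid max=2 at (2,0)
Step 3: ant0:(2,1)->W->(2,0) | ant1:(2,0)->E->(2,1)
  grid max=3 at (2,0)
Step 4: ant0:(2,0)->E->(2,1) | ant1:(2,1)->W->(2,0)
  grid max=4 at (2,0)
Step 5: ant0:(2,1)->W->(2,0) | ant1:(2,0)->E->(2,1)
  grid max=5 at (2,0)
Step 6: ant0:(2,0)->E->(2,1) | ant1:(2,1)->W->(2,0)
  grid max=6 at (2,0)
Final grid:
  0 0 0 0 0
  0 0 0 0 0
  6 6 0 0 0
  0 0 0 0 0
  0 0 0 0 0
Max pheromone 6 at (2,0)

Answer: (2,0)=6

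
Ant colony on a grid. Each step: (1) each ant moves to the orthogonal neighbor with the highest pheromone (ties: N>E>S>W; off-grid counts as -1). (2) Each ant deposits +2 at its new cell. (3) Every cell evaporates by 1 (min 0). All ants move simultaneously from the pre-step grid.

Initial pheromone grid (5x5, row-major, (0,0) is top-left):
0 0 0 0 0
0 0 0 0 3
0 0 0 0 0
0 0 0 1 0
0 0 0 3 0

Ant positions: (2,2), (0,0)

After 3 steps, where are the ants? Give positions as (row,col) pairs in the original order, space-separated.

Step 1: ant0:(2,2)->N->(1,2) | ant1:(0,0)->E->(0,1)
  grid max=2 at (1,4)
Step 2: ant0:(1,2)->N->(0,2) | ant1:(0,1)->E->(0,2)
  grid max=3 at (0,2)
Step 3: ant0:(0,2)->E->(0,3) | ant1:(0,2)->E->(0,3)
  grid max=3 at (0,3)

(0,3) (0,3)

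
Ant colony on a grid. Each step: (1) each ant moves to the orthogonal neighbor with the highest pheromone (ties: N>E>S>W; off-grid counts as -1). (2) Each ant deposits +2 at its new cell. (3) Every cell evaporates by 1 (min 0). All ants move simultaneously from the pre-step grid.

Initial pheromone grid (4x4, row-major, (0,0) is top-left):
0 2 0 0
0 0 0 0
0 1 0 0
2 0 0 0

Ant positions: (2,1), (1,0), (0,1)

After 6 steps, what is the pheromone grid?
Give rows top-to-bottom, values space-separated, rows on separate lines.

After step 1: ants at (1,1),(0,0),(0,2)
  1 1 1 0
  0 1 0 0
  0 0 0 0
  1 0 0 0
After step 2: ants at (0,1),(0,1),(0,1)
  0 6 0 0
  0 0 0 0
  0 0 0 0
  0 0 0 0
After step 3: ants at (0,2),(0,2),(0,2)
  0 5 5 0
  0 0 0 0
  0 0 0 0
  0 0 0 0
After step 4: ants at (0,1),(0,1),(0,1)
  0 10 4 0
  0 0 0 0
  0 0 0 0
  0 0 0 0
After step 5: ants at (0,2),(0,2),(0,2)
  0 9 9 0
  0 0 0 0
  0 0 0 0
  0 0 0 0
After step 6: ants at (0,1),(0,1),(0,1)
  0 14 8 0
  0 0 0 0
  0 0 0 0
  0 0 0 0

0 14 8 0
0 0 0 0
0 0 0 0
0 0 0 0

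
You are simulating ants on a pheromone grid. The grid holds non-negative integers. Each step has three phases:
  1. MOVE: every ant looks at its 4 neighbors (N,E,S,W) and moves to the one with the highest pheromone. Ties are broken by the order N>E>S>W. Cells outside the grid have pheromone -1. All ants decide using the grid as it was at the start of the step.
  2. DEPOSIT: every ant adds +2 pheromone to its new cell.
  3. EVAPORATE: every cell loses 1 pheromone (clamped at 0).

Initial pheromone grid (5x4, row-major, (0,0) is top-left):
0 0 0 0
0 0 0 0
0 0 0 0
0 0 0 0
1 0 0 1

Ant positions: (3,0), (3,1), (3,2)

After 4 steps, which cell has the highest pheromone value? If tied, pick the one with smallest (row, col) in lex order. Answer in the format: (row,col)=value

Step 1: ant0:(3,0)->S->(4,0) | ant1:(3,1)->N->(2,1) | ant2:(3,2)->N->(2,2)
  grid max=2 at (4,0)
Step 2: ant0:(4,0)->N->(3,0) | ant1:(2,1)->E->(2,2) | ant2:(2,2)->W->(2,1)
  grid max=2 at (2,1)
Step 3: ant0:(3,0)->S->(4,0) | ant1:(2,2)->W->(2,1) | ant2:(2,1)->E->(2,2)
  grid max=3 at (2,1)
Step 4: ant0:(4,0)->N->(3,0) | ant1:(2,1)->E->(2,2) | ant2:(2,2)->W->(2,1)
  grid max=4 at (2,1)
Final grid:
  0 0 0 0
  0 0 0 0
  0 4 4 0
  1 0 0 0
  1 0 0 0
Max pheromone 4 at (2,1)

Answer: (2,1)=4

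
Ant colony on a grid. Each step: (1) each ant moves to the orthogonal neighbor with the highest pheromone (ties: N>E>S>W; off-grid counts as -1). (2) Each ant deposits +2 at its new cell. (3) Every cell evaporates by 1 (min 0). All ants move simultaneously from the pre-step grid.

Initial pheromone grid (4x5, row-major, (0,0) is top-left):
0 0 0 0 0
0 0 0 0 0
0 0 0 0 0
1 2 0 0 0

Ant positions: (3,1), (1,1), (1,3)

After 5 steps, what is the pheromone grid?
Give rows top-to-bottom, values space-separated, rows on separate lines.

After step 1: ants at (3,0),(0,1),(0,3)
  0 1 0 1 0
  0 0 0 0 0
  0 0 0 0 0
  2 1 0 0 0
After step 2: ants at (3,1),(0,2),(0,4)
  0 0 1 0 1
  0 0 0 0 0
  0 0 0 0 0
  1 2 0 0 0
After step 3: ants at (3,0),(0,3),(1,4)
  0 0 0 1 0
  0 0 0 0 1
  0 0 0 0 0
  2 1 0 0 0
After step 4: ants at (3,1),(0,4),(0,4)
  0 0 0 0 3
  0 0 0 0 0
  0 0 0 0 0
  1 2 0 0 0
After step 5: ants at (3,0),(1,4),(1,4)
  0 0 0 0 2
  0 0 0 0 3
  0 0 0 0 0
  2 1 0 0 0

0 0 0 0 2
0 0 0 0 3
0 0 0 0 0
2 1 0 0 0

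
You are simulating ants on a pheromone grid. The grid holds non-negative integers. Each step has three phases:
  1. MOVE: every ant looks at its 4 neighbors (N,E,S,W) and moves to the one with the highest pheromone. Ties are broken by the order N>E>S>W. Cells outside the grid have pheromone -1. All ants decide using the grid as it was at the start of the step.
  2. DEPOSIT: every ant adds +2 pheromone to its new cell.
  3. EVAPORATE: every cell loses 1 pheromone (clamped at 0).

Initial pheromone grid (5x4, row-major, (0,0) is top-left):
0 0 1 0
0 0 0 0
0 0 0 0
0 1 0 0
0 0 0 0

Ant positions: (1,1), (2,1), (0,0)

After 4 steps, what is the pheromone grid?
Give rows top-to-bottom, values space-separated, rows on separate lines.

After step 1: ants at (0,1),(3,1),(0,1)
  0 3 0 0
  0 0 0 0
  0 0 0 0
  0 2 0 0
  0 0 0 0
After step 2: ants at (0,2),(2,1),(0,2)
  0 2 3 0
  0 0 0 0
  0 1 0 0
  0 1 0 0
  0 0 0 0
After step 3: ants at (0,1),(3,1),(0,1)
  0 5 2 0
  0 0 0 0
  0 0 0 0
  0 2 0 0
  0 0 0 0
After step 4: ants at (0,2),(2,1),(0,2)
  0 4 5 0
  0 0 0 0
  0 1 0 0
  0 1 0 0
  0 0 0 0

0 4 5 0
0 0 0 0
0 1 0 0
0 1 0 0
0 0 0 0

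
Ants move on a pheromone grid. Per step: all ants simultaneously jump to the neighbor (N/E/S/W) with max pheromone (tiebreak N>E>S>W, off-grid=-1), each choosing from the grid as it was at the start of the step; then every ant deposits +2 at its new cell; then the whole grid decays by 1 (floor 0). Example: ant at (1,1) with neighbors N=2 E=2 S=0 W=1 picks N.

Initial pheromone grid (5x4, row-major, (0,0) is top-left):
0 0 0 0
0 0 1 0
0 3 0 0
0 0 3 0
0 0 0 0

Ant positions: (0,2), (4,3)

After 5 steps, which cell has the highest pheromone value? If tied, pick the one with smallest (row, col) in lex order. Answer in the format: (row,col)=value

Step 1: ant0:(0,2)->S->(1,2) | ant1:(4,3)->N->(3,3)
  grid max=2 at (1,2)
Step 2: ant0:(1,2)->N->(0,2) | ant1:(3,3)->W->(3,2)
  grid max=3 at (3,2)
Step 3: ant0:(0,2)->S->(1,2) | ant1:(3,2)->N->(2,2)
  grid max=2 at (1,2)
Step 4: ant0:(1,2)->S->(2,2) | ant1:(2,2)->N->(1,2)
  grid max=3 at (1,2)
Step 5: ant0:(2,2)->N->(1,2) | ant1:(1,2)->S->(2,2)
  grid max=4 at (1,2)
Final grid:
  0 0 0 0
  0 0 4 0
  0 0 3 0
  0 0 0 0
  0 0 0 0
Max pheromone 4 at (1,2)

Answer: (1,2)=4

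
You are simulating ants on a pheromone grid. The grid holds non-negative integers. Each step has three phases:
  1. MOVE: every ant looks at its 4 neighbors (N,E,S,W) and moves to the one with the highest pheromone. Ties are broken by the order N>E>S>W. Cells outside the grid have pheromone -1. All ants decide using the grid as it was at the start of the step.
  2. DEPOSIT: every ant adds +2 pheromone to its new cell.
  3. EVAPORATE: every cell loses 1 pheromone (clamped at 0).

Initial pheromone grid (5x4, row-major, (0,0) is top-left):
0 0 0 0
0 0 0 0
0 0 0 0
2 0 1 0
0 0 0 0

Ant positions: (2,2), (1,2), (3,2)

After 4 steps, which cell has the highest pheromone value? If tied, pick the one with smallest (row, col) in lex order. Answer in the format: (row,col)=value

Answer: (3,2)=5

Derivation:
Step 1: ant0:(2,2)->S->(3,2) | ant1:(1,2)->N->(0,2) | ant2:(3,2)->N->(2,2)
  grid max=2 at (3,2)
Step 2: ant0:(3,2)->N->(2,2) | ant1:(0,2)->E->(0,3) | ant2:(2,2)->S->(3,2)
  grid max=3 at (3,2)
Step 3: ant0:(2,2)->S->(3,2) | ant1:(0,3)->S->(1,3) | ant2:(3,2)->N->(2,2)
  grid max=4 at (3,2)
Step 4: ant0:(3,2)->N->(2,2) | ant1:(1,3)->N->(0,3) | ant2:(2,2)->S->(3,2)
  grid max=5 at (3,2)
Final grid:
  0 0 0 1
  0 0 0 0
  0 0 4 0
  0 0 5 0
  0 0 0 0
Max pheromone 5 at (3,2)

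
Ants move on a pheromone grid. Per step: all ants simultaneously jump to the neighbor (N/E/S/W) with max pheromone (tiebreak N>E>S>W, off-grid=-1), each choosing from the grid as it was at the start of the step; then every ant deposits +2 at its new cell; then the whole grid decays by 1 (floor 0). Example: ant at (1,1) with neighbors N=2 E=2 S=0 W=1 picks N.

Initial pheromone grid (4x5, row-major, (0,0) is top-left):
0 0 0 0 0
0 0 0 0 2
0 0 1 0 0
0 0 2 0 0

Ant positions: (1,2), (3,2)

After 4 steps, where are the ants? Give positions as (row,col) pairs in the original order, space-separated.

Step 1: ant0:(1,2)->S->(2,2) | ant1:(3,2)->N->(2,2)
  grid max=4 at (2,2)
Step 2: ant0:(2,2)->S->(3,2) | ant1:(2,2)->S->(3,2)
  grid max=4 at (3,2)
Step 3: ant0:(3,2)->N->(2,2) | ant1:(3,2)->N->(2,2)
  grid max=6 at (2,2)
Step 4: ant0:(2,2)->S->(3,2) | ant1:(2,2)->S->(3,2)
  grid max=6 at (3,2)

(3,2) (3,2)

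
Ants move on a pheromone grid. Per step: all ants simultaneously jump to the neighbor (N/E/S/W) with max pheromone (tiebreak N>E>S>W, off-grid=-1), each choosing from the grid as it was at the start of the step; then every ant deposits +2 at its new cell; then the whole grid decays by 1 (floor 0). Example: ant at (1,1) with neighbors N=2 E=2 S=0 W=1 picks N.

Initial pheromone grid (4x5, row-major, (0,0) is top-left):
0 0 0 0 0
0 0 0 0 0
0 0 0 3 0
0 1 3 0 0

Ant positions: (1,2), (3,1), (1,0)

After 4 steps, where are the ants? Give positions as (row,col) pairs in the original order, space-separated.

Step 1: ant0:(1,2)->N->(0,2) | ant1:(3,1)->E->(3,2) | ant2:(1,0)->N->(0,0)
  grid max=4 at (3,2)
Step 2: ant0:(0,2)->E->(0,3) | ant1:(3,2)->N->(2,2) | ant2:(0,0)->E->(0,1)
  grid max=3 at (3,2)
Step 3: ant0:(0,3)->E->(0,4) | ant1:(2,2)->S->(3,2) | ant2:(0,1)->E->(0,2)
  grid max=4 at (3,2)
Step 4: ant0:(0,4)->S->(1,4) | ant1:(3,2)->N->(2,2) | ant2:(0,2)->E->(0,3)
  grid max=3 at (3,2)

(1,4) (2,2) (0,3)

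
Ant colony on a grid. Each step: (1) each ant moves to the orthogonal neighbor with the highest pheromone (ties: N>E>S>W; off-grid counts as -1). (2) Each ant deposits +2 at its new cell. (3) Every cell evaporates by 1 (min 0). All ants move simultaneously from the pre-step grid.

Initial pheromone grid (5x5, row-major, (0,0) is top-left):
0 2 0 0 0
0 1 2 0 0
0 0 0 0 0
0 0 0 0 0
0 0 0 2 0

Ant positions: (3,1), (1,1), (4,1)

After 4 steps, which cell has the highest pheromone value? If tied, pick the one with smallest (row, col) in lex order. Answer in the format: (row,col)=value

Answer: (2,1)=4

Derivation:
Step 1: ant0:(3,1)->N->(2,1) | ant1:(1,1)->N->(0,1) | ant2:(4,1)->N->(3,1)
  grid max=3 at (0,1)
Step 2: ant0:(2,1)->S->(3,1) | ant1:(0,1)->E->(0,2) | ant2:(3,1)->N->(2,1)
  grid max=2 at (0,1)
Step 3: ant0:(3,1)->N->(2,1) | ant1:(0,2)->W->(0,1) | ant2:(2,1)->S->(3,1)
  grid max=3 at (0,1)
Step 4: ant0:(2,1)->S->(3,1) | ant1:(0,1)->E->(0,2) | ant2:(3,1)->N->(2,1)
  grid max=4 at (2,1)
Final grid:
  0 2 1 0 0
  0 0 0 0 0
  0 4 0 0 0
  0 4 0 0 0
  0 0 0 0 0
Max pheromone 4 at (2,1)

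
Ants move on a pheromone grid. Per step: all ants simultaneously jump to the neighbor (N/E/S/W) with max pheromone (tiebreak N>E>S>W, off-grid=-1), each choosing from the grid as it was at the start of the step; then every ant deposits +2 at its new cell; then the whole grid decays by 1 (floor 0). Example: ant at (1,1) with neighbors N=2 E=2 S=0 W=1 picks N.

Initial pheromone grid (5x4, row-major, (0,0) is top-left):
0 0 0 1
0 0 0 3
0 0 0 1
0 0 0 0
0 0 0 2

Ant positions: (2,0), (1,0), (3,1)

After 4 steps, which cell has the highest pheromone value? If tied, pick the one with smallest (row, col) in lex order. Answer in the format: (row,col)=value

Step 1: ant0:(2,0)->N->(1,0) | ant1:(1,0)->N->(0,0) | ant2:(3,1)->N->(2,1)
  grid max=2 at (1,3)
Step 2: ant0:(1,0)->N->(0,0) | ant1:(0,0)->S->(1,0) | ant2:(2,1)->N->(1,1)
  grid max=2 at (0,0)
Step 3: ant0:(0,0)->S->(1,0) | ant1:(1,0)->N->(0,0) | ant2:(1,1)->W->(1,0)
  grid max=5 at (1,0)
Step 4: ant0:(1,0)->N->(0,0) | ant1:(0,0)->S->(1,0) | ant2:(1,0)->N->(0,0)
  grid max=6 at (0,0)
Final grid:
  6 0 0 0
  6 0 0 0
  0 0 0 0
  0 0 0 0
  0 0 0 0
Max pheromone 6 at (0,0)

Answer: (0,0)=6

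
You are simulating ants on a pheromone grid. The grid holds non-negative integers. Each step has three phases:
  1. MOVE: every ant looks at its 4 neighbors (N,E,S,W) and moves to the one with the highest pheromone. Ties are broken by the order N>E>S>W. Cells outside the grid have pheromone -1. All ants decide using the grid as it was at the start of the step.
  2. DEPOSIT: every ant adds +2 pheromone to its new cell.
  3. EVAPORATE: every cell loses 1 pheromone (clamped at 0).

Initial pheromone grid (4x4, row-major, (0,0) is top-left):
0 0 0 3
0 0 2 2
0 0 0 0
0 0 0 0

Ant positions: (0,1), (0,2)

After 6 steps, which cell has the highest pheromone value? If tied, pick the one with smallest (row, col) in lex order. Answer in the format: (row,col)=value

Step 1: ant0:(0,1)->E->(0,2) | ant1:(0,2)->E->(0,3)
  grid max=4 at (0,3)
Step 2: ant0:(0,2)->E->(0,3) | ant1:(0,3)->S->(1,3)
  grid max=5 at (0,3)
Step 3: ant0:(0,3)->S->(1,3) | ant1:(1,3)->N->(0,3)
  grid max=6 at (0,3)
Step 4: ant0:(1,3)->N->(0,3) | ant1:(0,3)->S->(1,3)
  grid max=7 at (0,3)
Step 5: ant0:(0,3)->S->(1,3) | ant1:(1,3)->N->(0,3)
  grid max=8 at (0,3)
Step 6: ant0:(1,3)->N->(0,3) | ant1:(0,3)->S->(1,3)
  grid max=9 at (0,3)
Final grid:
  0 0 0 9
  0 0 0 6
  0 0 0 0
  0 0 0 0
Max pheromone 9 at (0,3)

Answer: (0,3)=9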